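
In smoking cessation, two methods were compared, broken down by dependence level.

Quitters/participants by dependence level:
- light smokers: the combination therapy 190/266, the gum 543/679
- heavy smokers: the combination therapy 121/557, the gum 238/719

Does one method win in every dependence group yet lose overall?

Light smokers: the combination therapy 190/266 = 71.4%, the gum 543/679 = 80.0% → the gum
Heavy smokers: the combination therapy 121/557 = 21.7%, the gum 238/719 = 33.1% → the gum
Overall: the combination therapy 311/823 = 37.8%, the gum 781/1398 = 55.9% → the gum
The gum wins overall and in every dependence group — no reversal.

No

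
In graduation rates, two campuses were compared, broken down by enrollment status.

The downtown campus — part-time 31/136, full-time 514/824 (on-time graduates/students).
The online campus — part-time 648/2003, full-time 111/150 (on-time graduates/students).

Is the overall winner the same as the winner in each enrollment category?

No

Part-time: the downtown campus 31/136 = 22.8%, the online campus 648/2003 = 32.4% → the online campus
Full-time: the downtown campus 514/824 = 62.4%, the online campus 111/150 = 74.0% → the online campus
Overall: the downtown campus 545/960 = 56.8%, the online campus 759/2153 = 35.3% → the downtown campus
The online campus wins each enrollment group but the downtown campus wins overall — the comparison reverses. The online campus's students skew toward part-time, which has a lower base rate.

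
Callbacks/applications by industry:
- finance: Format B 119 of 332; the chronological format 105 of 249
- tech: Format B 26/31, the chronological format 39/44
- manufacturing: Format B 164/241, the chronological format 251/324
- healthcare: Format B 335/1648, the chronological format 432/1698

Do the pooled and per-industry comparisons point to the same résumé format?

Yes

Finance: Format B 119/332 = 35.8%, the chronological format 105/249 = 42.2% → the chronological format
Tech: Format B 26/31 = 83.9%, the chronological format 39/44 = 88.6% → the chronological format
Manufacturing: Format B 164/241 = 68.0%, the chronological format 251/324 = 77.5% → the chronological format
Healthcare: Format B 335/1648 = 20.3%, the chronological format 432/1698 = 25.4% → the chronological format
Overall: Format B 644/2252 = 28.6%, the chronological format 827/2315 = 35.7% → the chronological format
The chronological format wins overall and in every industry group — no reversal.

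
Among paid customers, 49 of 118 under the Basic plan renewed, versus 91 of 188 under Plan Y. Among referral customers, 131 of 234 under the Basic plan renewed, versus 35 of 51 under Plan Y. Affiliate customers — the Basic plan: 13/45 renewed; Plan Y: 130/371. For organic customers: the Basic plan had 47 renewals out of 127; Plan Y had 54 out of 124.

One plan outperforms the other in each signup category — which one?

Paid: the Basic plan 49/118 = 41.5%, Plan Y 91/188 = 48.4% → Plan Y
Referral: the Basic plan 131/234 = 56.0%, Plan Y 35/51 = 68.6% → Plan Y
Affiliate: the Basic plan 13/45 = 28.9%, Plan Y 130/371 = 35.0% → Plan Y
Organic: the Basic plan 47/127 = 37.0%, Plan Y 54/124 = 43.5% → Plan Y
Plan Y has the higher rate in all 4 groups.

Plan Y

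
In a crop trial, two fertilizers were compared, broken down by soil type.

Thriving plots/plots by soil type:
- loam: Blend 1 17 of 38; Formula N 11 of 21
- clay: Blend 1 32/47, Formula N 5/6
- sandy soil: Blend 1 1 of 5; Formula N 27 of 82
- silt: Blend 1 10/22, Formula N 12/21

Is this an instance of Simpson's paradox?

Loam: Blend 1 17/38 = 44.7%, Formula N 11/21 = 52.4% → Formula N
Clay: Blend 1 32/47 = 68.1%, Formula N 5/6 = 83.3% → Formula N
Sandy soil: Blend 1 1/5 = 20.0%, Formula N 27/82 = 32.9% → Formula N
Silt: Blend 1 10/22 = 45.5%, Formula N 12/21 = 57.1% → Formula N
Overall: Blend 1 60/112 = 53.6%, Formula N 55/130 = 42.3% → Blend 1
Formula N wins each soil group but Blend 1 wins overall — the comparison reverses. Formula N's plots skew toward sandy soil, which has a lower base rate.

Yes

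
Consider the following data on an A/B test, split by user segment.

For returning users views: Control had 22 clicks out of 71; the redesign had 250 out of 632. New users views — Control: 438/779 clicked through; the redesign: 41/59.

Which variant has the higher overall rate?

Returning users: Control 22/71 = 31.0%, the redesign 250/632 = 39.6% → the redesign
New users: Control 438/779 = 56.2%, the redesign 41/59 = 69.5% → the redesign
Overall: Control 460/850 = 54.1%, the redesign 291/691 = 42.1% → Control
(The redesign wins every user group but Control wins overall — the redesign's views skew toward the low-rate returning users group.)

Control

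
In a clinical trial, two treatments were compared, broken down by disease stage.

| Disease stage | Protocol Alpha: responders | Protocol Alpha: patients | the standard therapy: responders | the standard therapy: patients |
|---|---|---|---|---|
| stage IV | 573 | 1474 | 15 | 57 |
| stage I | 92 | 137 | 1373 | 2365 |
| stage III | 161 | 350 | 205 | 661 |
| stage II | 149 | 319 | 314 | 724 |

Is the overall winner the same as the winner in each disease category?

Stage IV: Protocol Alpha 573/1474 = 38.9%, the standard therapy 15/57 = 26.3% → Protocol Alpha
Stage I: Protocol Alpha 92/137 = 67.2%, the standard therapy 1373/2365 = 58.1% → Protocol Alpha
Stage III: Protocol Alpha 161/350 = 46.0%, the standard therapy 205/661 = 31.0% → Protocol Alpha
Stage II: Protocol Alpha 149/319 = 46.7%, the standard therapy 314/724 = 43.4% → Protocol Alpha
Overall: Protocol Alpha 975/2280 = 42.8%, the standard therapy 1907/3807 = 50.1% → the standard therapy
Protocol Alpha wins each disease group but the standard therapy wins overall — the comparison reverses. Protocol Alpha's patients skew toward stage IV, which has a lower base rate.

No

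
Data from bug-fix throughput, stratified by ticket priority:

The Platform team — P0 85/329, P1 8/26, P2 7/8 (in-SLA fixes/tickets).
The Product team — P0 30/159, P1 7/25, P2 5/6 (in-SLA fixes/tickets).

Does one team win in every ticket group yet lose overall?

P0: the Platform team 85/329 = 25.8%, the Product team 30/159 = 18.9% → the Platform team
P1: the Platform team 8/26 = 30.8%, the Product team 7/25 = 28.0% → the Platform team
P2: the Platform team 7/8 = 87.5%, the Product team 5/6 = 83.3% → the Platform team
Overall: the Platform team 100/363 = 27.5%, the Product team 42/190 = 22.1% → the Platform team
The Platform team wins overall and in every ticket group — no reversal.

No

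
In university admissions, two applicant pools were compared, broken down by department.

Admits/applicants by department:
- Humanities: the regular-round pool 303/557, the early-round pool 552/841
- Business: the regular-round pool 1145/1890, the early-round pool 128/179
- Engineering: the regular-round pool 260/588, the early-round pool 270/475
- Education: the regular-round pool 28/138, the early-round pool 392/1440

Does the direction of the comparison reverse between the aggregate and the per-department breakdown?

Yes

Humanities: the regular-round pool 303/557 = 54.4%, the early-round pool 552/841 = 65.6% → the early-round pool
Business: the regular-round pool 1145/1890 = 60.6%, the early-round pool 128/179 = 71.5% → the early-round pool
Engineering: the regular-round pool 260/588 = 44.2%, the early-round pool 270/475 = 56.8% → the early-round pool
Education: the regular-round pool 28/138 = 20.3%, the early-round pool 392/1440 = 27.2% → the early-round pool
Overall: the regular-round pool 1736/3173 = 54.7%, the early-round pool 1342/2935 = 45.7% → the regular-round pool
The early-round pool wins each department group but the regular-round pool wins overall — the comparison reverses. The early-round pool's applicants skew toward Education, which has a lower base rate.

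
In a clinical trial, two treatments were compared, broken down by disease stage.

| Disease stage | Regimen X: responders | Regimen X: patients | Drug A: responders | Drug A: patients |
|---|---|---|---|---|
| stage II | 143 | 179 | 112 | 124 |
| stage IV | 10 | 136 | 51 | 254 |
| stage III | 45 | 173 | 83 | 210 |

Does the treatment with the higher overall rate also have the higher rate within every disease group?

Yes

Stage II: Regimen X 143/179 = 79.9%, Drug A 112/124 = 90.3% → Drug A
Stage IV: Regimen X 10/136 = 7.4%, Drug A 51/254 = 20.1% → Drug A
Stage III: Regimen X 45/173 = 26.0%, Drug A 83/210 = 39.5% → Drug A
Overall: Regimen X 198/488 = 40.6%, Drug A 246/588 = 41.8% → Drug A
Drug A wins overall and in every disease group — no reversal.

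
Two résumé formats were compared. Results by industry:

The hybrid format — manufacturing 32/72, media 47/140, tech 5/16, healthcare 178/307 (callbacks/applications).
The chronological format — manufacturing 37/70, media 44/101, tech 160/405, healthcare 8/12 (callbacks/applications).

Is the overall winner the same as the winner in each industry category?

Manufacturing: the hybrid format 32/72 = 44.4%, the chronological format 37/70 = 52.9% → the chronological format
Media: the hybrid format 47/140 = 33.6%, the chronological format 44/101 = 43.6% → the chronological format
Tech: the hybrid format 5/16 = 31.2%, the chronological format 160/405 = 39.5% → the chronological format
Healthcare: the hybrid format 178/307 = 58.0%, the chronological format 8/12 = 66.7% → the chronological format
Overall: the hybrid format 262/535 = 49.0%, the chronological format 249/588 = 42.3% → the hybrid format
The chronological format wins each industry group but the hybrid format wins overall — the comparison reverses. The chronological format's applications skew toward tech, which has a lower base rate.

No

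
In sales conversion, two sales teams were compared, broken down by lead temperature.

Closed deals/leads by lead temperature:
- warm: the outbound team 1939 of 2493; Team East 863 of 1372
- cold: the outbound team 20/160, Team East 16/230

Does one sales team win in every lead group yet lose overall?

Warm: the outbound team 1939/2493 = 77.8%, Team East 863/1372 = 62.9% → the outbound team
Cold: the outbound team 20/160 = 12.5%, Team East 16/230 = 7.0% → the outbound team
Overall: the outbound team 1959/2653 = 73.8%, Team East 879/1602 = 54.9% → the outbound team
The outbound team wins overall and in every lead group — no reversal.

No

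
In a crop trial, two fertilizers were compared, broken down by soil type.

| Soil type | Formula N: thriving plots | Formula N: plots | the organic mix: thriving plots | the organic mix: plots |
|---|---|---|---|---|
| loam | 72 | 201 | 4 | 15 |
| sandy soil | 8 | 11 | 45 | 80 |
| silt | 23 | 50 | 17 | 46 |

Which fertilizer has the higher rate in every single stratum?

Loam: Formula N 72/201 = 35.8%, the organic mix 4/15 = 26.7% → Formula N
Sandy soil: Formula N 8/11 = 72.7%, the organic mix 45/80 = 56.2% → Formula N
Silt: Formula N 23/50 = 46.0%, the organic mix 17/46 = 37.0% → Formula N
Formula N has the higher rate in all 3 groups.

Formula N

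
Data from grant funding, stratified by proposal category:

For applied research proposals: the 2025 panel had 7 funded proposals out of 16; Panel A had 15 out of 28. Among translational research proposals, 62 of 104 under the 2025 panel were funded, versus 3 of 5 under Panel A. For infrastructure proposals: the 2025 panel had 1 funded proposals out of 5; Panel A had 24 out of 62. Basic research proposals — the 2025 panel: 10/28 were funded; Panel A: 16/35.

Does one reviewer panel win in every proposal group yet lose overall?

Yes

Applied research: the 2025 panel 7/16 = 43.8%, Panel A 15/28 = 53.6% → Panel A
Translational research: the 2025 panel 62/104 = 59.6%, Panel A 3/5 = 60.0% → Panel A
Infrastructure: the 2025 panel 1/5 = 20.0%, Panel A 24/62 = 38.7% → Panel A
Basic research: the 2025 panel 10/28 = 35.7%, Panel A 16/35 = 45.7% → Panel A
Overall: the 2025 panel 80/153 = 52.3%, Panel A 58/130 = 44.6% → the 2025 panel
Panel A wins each proposal group but the 2025 panel wins overall — the comparison reverses. Panel A's proposals skew toward infrastructure, which has a lower base rate.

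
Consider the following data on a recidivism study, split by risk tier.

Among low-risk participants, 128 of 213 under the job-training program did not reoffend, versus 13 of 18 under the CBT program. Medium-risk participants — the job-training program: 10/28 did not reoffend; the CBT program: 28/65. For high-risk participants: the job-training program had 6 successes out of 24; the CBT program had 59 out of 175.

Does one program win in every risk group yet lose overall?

Low-risk: the job-training program 128/213 = 60.1%, the CBT program 13/18 = 72.2% → the CBT program
Medium-risk: the job-training program 10/28 = 35.7%, the CBT program 28/65 = 43.1% → the CBT program
High-risk: the job-training program 6/24 = 25.0%, the CBT program 59/175 = 33.7% → the CBT program
Overall: the job-training program 144/265 = 54.3%, the CBT program 100/258 = 38.8% → the job-training program
The CBT program wins each risk group but the job-training program wins overall — the comparison reverses. The CBT program's participants skew toward high-risk, which has a lower base rate.

Yes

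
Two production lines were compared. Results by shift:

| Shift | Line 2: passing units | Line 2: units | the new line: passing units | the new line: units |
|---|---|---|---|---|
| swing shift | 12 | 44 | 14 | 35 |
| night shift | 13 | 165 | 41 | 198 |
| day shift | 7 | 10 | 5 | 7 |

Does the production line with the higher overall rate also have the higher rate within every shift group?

Yes

Swing shift: Line 2 12/44 = 27.3%, the new line 14/35 = 40.0% → the new line
Night shift: Line 2 13/165 = 7.9%, the new line 41/198 = 20.7% → the new line
Day shift: Line 2 7/10 = 70.0%, the new line 5/7 = 71.4% → the new line
Overall: Line 2 32/219 = 14.6%, the new line 60/240 = 25.0% → the new line
The new line wins overall and in every shift group — no reversal.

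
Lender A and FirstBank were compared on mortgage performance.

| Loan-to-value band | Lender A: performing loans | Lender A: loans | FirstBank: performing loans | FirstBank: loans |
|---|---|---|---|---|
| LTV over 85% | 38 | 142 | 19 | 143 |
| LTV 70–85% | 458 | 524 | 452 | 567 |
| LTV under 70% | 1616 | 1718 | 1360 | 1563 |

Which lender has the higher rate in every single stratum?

LTV over 85%: Lender A 38/142 = 26.8%, FirstBank 19/143 = 13.3% → Lender A
LTV 70–85%: Lender A 458/524 = 87.4%, FirstBank 452/567 = 79.7% → Lender A
LTV under 70%: Lender A 1616/1718 = 94.1%, FirstBank 1360/1563 = 87.0% → Lender A
Lender A has the higher rate in all 3 groups.

Lender A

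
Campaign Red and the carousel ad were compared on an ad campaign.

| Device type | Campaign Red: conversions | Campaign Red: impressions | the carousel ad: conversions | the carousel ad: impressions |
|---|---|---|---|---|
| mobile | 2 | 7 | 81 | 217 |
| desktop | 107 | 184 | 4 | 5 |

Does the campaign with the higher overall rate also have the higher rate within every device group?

Mobile: Campaign Red 2/7 = 28.6%, the carousel ad 81/217 = 37.3% → the carousel ad
Desktop: Campaign Red 107/184 = 58.2%, the carousel ad 4/5 = 80.0% → the carousel ad
Overall: Campaign Red 109/191 = 57.1%, the carousel ad 85/222 = 38.3% → Campaign Red
The carousel ad wins each device group but Campaign Red wins overall — the comparison reverses. The carousel ad's impressions skew toward mobile, which has a lower base rate.

No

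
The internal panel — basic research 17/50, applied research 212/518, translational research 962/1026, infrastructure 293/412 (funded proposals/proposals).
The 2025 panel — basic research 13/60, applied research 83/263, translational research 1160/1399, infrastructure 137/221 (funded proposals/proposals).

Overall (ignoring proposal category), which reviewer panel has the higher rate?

the internal panel

Basic research: the internal panel 17/50 = 34.0%, the 2025 panel 13/60 = 21.7% → the internal panel
Applied research: the internal panel 212/518 = 40.9%, the 2025 panel 83/263 = 31.6% → the internal panel
Translational research: the internal panel 962/1026 = 93.8%, the 2025 panel 1160/1399 = 82.9% → the internal panel
Infrastructure: the internal panel 293/412 = 71.1%, the 2025 panel 137/221 = 62.0% → the internal panel
Overall: the internal panel 1484/2006 = 74.0%, the 2025 panel 1393/1943 = 71.7% → the internal panel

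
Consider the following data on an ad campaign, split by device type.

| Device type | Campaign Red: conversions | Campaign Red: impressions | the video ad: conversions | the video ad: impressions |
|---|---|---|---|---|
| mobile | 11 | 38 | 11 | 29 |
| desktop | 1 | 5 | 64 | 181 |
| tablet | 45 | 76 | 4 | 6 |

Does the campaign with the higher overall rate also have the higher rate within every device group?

Mobile: Campaign Red 11/38 = 28.9%, the video ad 11/29 = 37.9% → the video ad
Desktop: Campaign Red 1/5 = 20.0%, the video ad 64/181 = 35.4% → the video ad
Tablet: Campaign Red 45/76 = 59.2%, the video ad 4/6 = 66.7% → the video ad
Overall: Campaign Red 57/119 = 47.9%, the video ad 79/216 = 36.6% → Campaign Red
The video ad wins each device group but Campaign Red wins overall — the comparison reverses. The video ad's impressions skew toward desktop, which has a lower base rate.

No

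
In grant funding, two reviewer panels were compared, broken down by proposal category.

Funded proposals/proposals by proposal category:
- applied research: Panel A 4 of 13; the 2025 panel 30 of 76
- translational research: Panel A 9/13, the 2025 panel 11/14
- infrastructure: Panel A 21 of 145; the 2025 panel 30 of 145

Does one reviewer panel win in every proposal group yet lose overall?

No

Applied research: Panel A 4/13 = 30.8%, the 2025 panel 30/76 = 39.5% → the 2025 panel
Translational research: Panel A 9/13 = 69.2%, the 2025 panel 11/14 = 78.6% → the 2025 panel
Infrastructure: Panel A 21/145 = 14.5%, the 2025 panel 30/145 = 20.7% → the 2025 panel
Overall: Panel A 34/171 = 19.9%, the 2025 panel 71/235 = 30.2% → the 2025 panel
The 2025 panel wins overall and in every proposal group — no reversal.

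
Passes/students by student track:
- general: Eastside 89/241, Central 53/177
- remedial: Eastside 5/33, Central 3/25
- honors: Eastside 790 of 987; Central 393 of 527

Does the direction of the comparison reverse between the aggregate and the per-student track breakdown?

No

General: Eastside 89/241 = 36.9%, Central 53/177 = 29.9% → Eastside
Remedial: Eastside 5/33 = 15.2%, Central 3/25 = 12.0% → Eastside
Honors: Eastside 790/987 = 80.0%, Central 393/527 = 74.6% → Eastside
Overall: Eastside 884/1261 = 70.1%, Central 449/729 = 61.6% → Eastside
Eastside wins overall and in every student group — no reversal.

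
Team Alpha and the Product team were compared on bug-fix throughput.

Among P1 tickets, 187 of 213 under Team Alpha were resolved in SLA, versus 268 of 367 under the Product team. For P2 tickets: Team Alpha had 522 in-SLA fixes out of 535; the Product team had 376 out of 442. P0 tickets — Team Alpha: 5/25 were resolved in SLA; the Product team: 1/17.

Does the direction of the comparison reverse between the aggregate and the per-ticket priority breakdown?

No

P1: Team Alpha 187/213 = 87.8%, the Product team 268/367 = 73.0% → Team Alpha
P2: Team Alpha 522/535 = 97.6%, the Product team 376/442 = 85.1% → Team Alpha
P0: Team Alpha 5/25 = 20.0%, the Product team 1/17 = 5.9% → Team Alpha
Overall: Team Alpha 714/773 = 92.4%, the Product team 645/826 = 78.1% → Team Alpha
Team Alpha wins overall and in every ticket group — no reversal.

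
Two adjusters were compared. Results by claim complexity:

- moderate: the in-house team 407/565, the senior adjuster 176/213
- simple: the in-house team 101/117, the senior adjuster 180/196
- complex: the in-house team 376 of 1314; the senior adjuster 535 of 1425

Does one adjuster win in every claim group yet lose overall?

Moderate: the in-house team 407/565 = 72.0%, the senior adjuster 176/213 = 82.6% → the senior adjuster
Simple: the in-house team 101/117 = 86.3%, the senior adjuster 180/196 = 91.8% → the senior adjuster
Complex: the in-house team 376/1314 = 28.6%, the senior adjuster 535/1425 = 37.5% → the senior adjuster
Overall: the in-house team 884/1996 = 44.3%, the senior adjuster 891/1834 = 48.6% → the senior adjuster
The senior adjuster wins overall and in every claim group — no reversal.

No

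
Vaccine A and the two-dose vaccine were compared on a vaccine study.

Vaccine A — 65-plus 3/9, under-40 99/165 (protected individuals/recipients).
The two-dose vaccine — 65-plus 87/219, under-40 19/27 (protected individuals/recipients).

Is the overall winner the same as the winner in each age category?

65-plus: Vaccine A 3/9 = 33.3%, the two-dose vaccine 87/219 = 39.7% → the two-dose vaccine
Under-40: Vaccine A 99/165 = 60.0%, the two-dose vaccine 19/27 = 70.4% → the two-dose vaccine
Overall: Vaccine A 102/174 = 58.6%, the two-dose vaccine 106/246 = 43.1% → Vaccine A
The two-dose vaccine wins each age group but Vaccine A wins overall — the comparison reverses. The two-dose vaccine's recipients skew toward 65-plus, which has a lower base rate.

No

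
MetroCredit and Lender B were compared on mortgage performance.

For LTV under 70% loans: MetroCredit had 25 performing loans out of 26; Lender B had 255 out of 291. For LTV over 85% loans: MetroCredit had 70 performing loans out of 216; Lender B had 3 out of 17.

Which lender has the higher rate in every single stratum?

MetroCredit

LTV under 70%: MetroCredit 25/26 = 96.2%, Lender B 255/291 = 87.6% → MetroCredit
LTV over 85%: MetroCredit 70/216 = 32.4%, Lender B 3/17 = 17.6% → MetroCredit
MetroCredit has the higher rate in both groups.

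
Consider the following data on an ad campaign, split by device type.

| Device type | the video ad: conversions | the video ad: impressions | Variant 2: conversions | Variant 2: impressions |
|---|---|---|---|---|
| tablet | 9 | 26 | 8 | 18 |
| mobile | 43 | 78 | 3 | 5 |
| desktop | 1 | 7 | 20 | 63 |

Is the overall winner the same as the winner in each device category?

No

Tablet: the video ad 9/26 = 34.6%, Variant 2 8/18 = 44.4% → Variant 2
Mobile: the video ad 43/78 = 55.1%, Variant 2 3/5 = 60.0% → Variant 2
Desktop: the video ad 1/7 = 14.3%, Variant 2 20/63 = 31.7% → Variant 2
Overall: the video ad 53/111 = 47.7%, Variant 2 31/86 = 36.0% → the video ad
Variant 2 wins each device group but the video ad wins overall — the comparison reverses. Variant 2's impressions skew toward desktop, which has a lower base rate.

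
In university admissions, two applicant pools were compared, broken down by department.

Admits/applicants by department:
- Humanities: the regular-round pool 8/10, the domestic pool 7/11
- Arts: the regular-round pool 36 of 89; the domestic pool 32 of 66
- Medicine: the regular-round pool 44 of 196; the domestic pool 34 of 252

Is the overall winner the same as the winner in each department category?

No

Humanities: the regular-round pool 8/10 = 80.0%, the domestic pool 7/11 = 63.6% → the regular-round pool
Arts: the regular-round pool 36/89 = 40.4%, the domestic pool 32/66 = 48.5% → the domestic pool
Medicine: the regular-round pool 44/196 = 22.4%, the domestic pool 34/252 = 13.5% → the regular-round pool
Overall: the regular-round pool 88/295 = 29.8%, the domestic pool 73/329 = 22.2% → the regular-round pool
Neither sweeps: the regular-round pool wins 2 of 3 groups, the domestic pool wins 1. The regular-round pool wins overall but not every group — no Simpson reversal.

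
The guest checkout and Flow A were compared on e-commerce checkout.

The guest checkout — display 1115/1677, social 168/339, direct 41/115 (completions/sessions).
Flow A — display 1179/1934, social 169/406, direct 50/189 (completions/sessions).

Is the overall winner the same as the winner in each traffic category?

Display: the guest checkout 1115/1677 = 66.5%, Flow A 1179/1934 = 61.0% → the guest checkout
Social: the guest checkout 168/339 = 49.6%, Flow A 169/406 = 41.6% → the guest checkout
Direct: the guest checkout 41/115 = 35.7%, Flow A 50/189 = 26.5% → the guest checkout
Overall: the guest checkout 1324/2131 = 62.1%, Flow A 1398/2529 = 55.3% → the guest checkout
The guest checkout wins overall and in every traffic group — no reversal.

Yes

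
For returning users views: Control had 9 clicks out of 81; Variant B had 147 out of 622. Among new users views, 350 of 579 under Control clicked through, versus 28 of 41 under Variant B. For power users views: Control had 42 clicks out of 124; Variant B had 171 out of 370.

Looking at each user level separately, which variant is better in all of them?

Returning users: Control 9/81 = 11.1%, Variant B 147/622 = 23.6% → Variant B
New users: Control 350/579 = 60.4%, Variant B 28/41 = 68.3% → Variant B
Power users: Control 42/124 = 33.9%, Variant B 171/370 = 46.2% → Variant B
Variant B has the higher rate in all 3 groups.

Variant B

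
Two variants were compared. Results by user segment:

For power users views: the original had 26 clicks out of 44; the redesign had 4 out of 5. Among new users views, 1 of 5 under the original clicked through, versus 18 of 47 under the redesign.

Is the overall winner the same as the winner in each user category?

No

Power users: the original 26/44 = 59.1%, the redesign 4/5 = 80.0% → the redesign
New users: the original 1/5 = 20.0%, the redesign 18/47 = 38.3% → the redesign
Overall: the original 27/49 = 55.1%, the redesign 22/52 = 42.3% → the original
The redesign wins each user group but the original wins overall — the comparison reverses. The redesign's views skew toward new users, which has a lower base rate.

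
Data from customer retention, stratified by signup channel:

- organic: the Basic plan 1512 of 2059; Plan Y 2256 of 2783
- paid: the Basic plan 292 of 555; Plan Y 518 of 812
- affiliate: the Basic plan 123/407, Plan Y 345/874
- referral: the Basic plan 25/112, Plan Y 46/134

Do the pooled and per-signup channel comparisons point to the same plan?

Organic: the Basic plan 1512/2059 = 73.4%, Plan Y 2256/2783 = 81.1% → Plan Y
Paid: the Basic plan 292/555 = 52.6%, Plan Y 518/812 = 63.8% → Plan Y
Affiliate: the Basic plan 123/407 = 30.2%, Plan Y 345/874 = 39.5% → Plan Y
Referral: the Basic plan 25/112 = 22.3%, Plan Y 46/134 = 34.3% → Plan Y
Overall: the Basic plan 1952/3133 = 62.3%, Plan Y 3165/4603 = 68.8% → Plan Y
Plan Y wins overall and in every signup group — no reversal.

Yes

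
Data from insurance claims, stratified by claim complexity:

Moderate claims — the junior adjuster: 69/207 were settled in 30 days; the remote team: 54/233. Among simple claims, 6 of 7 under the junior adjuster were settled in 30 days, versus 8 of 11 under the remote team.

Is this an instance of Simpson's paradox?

No

Moderate: the junior adjuster 69/207 = 33.3%, the remote team 54/233 = 23.2% → the junior adjuster
Simple: the junior adjuster 6/7 = 85.7%, the remote team 8/11 = 72.7% → the junior adjuster
Overall: the junior adjuster 75/214 = 35.0%, the remote team 62/244 = 25.4% → the junior adjuster
The junior adjuster wins overall and in every claim group — no reversal.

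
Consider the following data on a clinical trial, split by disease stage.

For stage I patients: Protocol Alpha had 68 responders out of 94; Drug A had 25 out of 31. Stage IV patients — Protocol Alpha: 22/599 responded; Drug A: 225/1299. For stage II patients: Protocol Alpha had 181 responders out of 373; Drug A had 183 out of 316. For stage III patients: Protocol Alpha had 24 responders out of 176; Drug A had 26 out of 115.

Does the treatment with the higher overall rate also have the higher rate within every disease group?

Stage I: Protocol Alpha 68/94 = 72.3%, Drug A 25/31 = 80.6% → Drug A
Stage IV: Protocol Alpha 22/599 = 3.7%, Drug A 225/1299 = 17.3% → Drug A
Stage II: Protocol Alpha 181/373 = 48.5%, Drug A 183/316 = 57.9% → Drug A
Stage III: Protocol Alpha 24/176 = 13.6%, Drug A 26/115 = 22.6% → Drug A
Overall: Protocol Alpha 295/1242 = 23.8%, Drug A 459/1761 = 26.1% → Drug A
Drug A wins overall and in every disease group — no reversal.

Yes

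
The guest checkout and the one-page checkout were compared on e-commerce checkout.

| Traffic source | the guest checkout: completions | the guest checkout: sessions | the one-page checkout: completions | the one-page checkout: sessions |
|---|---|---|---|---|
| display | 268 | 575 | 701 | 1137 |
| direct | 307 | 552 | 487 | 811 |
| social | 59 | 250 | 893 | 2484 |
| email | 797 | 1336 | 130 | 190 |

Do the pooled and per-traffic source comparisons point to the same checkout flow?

Display: the guest checkout 268/575 = 46.6%, the one-page checkout 701/1137 = 61.7% → the one-page checkout
Direct: the guest checkout 307/552 = 55.6%, the one-page checkout 487/811 = 60.0% → the one-page checkout
Social: the guest checkout 59/250 = 23.6%, the one-page checkout 893/2484 = 36.0% → the one-page checkout
Email: the guest checkout 797/1336 = 59.7%, the one-page checkout 130/190 = 68.4% → the one-page checkout
Overall: the guest checkout 1431/2713 = 52.7%, the one-page checkout 2211/4622 = 47.8% → the guest checkout
The one-page checkout wins each traffic group but the guest checkout wins overall — the comparison reverses. The one-page checkout's sessions skew toward social, which has a lower base rate.

No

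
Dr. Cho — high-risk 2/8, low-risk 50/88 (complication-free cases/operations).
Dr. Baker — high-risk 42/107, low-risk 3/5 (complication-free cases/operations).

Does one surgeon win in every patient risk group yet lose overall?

High-risk: Dr. Cho 2/8 = 25.0%, Dr. Baker 42/107 = 39.3% → Dr. Baker
Low-risk: Dr. Cho 50/88 = 56.8%, Dr. Baker 3/5 = 60.0% → Dr. Baker
Overall: Dr. Cho 52/96 = 54.2%, Dr. Baker 45/112 = 40.2% → Dr. Cho
Dr. Baker wins each patient risk group but Dr. Cho wins overall — the comparison reverses. Dr. Baker's operations skew toward high-risk, which has a lower base rate.

Yes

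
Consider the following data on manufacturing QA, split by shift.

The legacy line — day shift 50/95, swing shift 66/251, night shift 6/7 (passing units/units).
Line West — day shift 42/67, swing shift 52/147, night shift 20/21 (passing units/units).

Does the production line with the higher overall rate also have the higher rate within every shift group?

Yes

Day shift: the legacy line 50/95 = 52.6%, Line West 42/67 = 62.7% → Line West
Swing shift: the legacy line 66/251 = 26.3%, Line West 52/147 = 35.4% → Line West
Night shift: the legacy line 6/7 = 85.7%, Line West 20/21 = 95.2% → Line West
Overall: the legacy line 122/353 = 34.6%, Line West 114/235 = 48.5% → Line West
Line West wins overall and in every shift group — no reversal.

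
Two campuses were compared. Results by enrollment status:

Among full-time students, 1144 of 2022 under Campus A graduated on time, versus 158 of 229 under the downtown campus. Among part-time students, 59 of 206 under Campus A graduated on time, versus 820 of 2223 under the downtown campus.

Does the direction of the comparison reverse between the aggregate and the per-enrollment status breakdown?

Full-time: Campus A 1144/2022 = 56.6%, the downtown campus 158/229 = 69.0% → the downtown campus
Part-time: Campus A 59/206 = 28.6%, the downtown campus 820/2223 = 36.9% → the downtown campus
Overall: Campus A 1203/2228 = 54.0%, the downtown campus 978/2452 = 39.9% → Campus A
The downtown campus wins each enrollment group but Campus A wins overall — the comparison reverses. The downtown campus's students skew toward part-time, which has a lower base rate.

Yes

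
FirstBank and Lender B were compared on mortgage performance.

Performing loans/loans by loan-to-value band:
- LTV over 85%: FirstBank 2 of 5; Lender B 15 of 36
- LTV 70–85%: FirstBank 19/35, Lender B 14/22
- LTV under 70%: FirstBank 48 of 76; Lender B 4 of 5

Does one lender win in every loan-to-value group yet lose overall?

LTV over 85%: FirstBank 2/5 = 40.0%, Lender B 15/36 = 41.7% → Lender B
LTV 70–85%: FirstBank 19/35 = 54.3%, Lender B 14/22 = 63.6% → Lender B
LTV under 70%: FirstBank 48/76 = 63.2%, Lender B 4/5 = 80.0% → Lender B
Overall: FirstBank 69/116 = 59.5%, Lender B 33/63 = 52.4% → FirstBank
Lender B wins each loan-to-value group but FirstBank wins overall — the comparison reverses. Lender B's loans skew toward LTV over 85%, which has a lower base rate.

Yes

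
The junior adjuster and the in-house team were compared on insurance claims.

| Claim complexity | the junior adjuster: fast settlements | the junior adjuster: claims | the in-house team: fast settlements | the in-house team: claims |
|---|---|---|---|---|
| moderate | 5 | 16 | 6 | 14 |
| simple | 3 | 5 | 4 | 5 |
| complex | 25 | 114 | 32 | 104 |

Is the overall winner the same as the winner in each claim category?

Moderate: the junior adjuster 5/16 = 31.2%, the in-house team 6/14 = 42.9% → the in-house team
Simple: the junior adjuster 3/5 = 60.0%, the in-house team 4/5 = 80.0% → the in-house team
Complex: the junior adjuster 25/114 = 21.9%, the in-house team 32/104 = 30.8% → the in-house team
Overall: the junior adjuster 33/135 = 24.4%, the in-house team 42/123 = 34.1% → the in-house team
The in-house team wins overall and in every claim group — no reversal.

Yes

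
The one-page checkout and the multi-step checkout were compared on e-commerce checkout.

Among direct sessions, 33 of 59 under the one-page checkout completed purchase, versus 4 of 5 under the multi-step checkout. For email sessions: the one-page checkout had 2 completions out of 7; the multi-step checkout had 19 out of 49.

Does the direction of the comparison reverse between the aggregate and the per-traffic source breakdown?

Yes

Direct: the one-page checkout 33/59 = 55.9%, the multi-step checkout 4/5 = 80.0% → the multi-step checkout
Email: the one-page checkout 2/7 = 28.6%, the multi-step checkout 19/49 = 38.8% → the multi-step checkout
Overall: the one-page checkout 35/66 = 53.0%, the multi-step checkout 23/54 = 42.6% → the one-page checkout
The multi-step checkout wins each traffic group but the one-page checkout wins overall — the comparison reverses. The multi-step checkout's sessions skew toward email, which has a lower base rate.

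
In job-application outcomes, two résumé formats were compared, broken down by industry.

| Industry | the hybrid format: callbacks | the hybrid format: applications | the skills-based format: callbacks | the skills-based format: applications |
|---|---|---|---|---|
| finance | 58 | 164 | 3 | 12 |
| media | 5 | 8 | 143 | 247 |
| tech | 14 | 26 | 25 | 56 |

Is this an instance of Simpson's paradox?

Finance: the hybrid format 58/164 = 35.4%, the skills-based format 3/12 = 25.0% → the hybrid format
Media: the hybrid format 5/8 = 62.5%, the skills-based format 143/247 = 57.9% → the hybrid format
Tech: the hybrid format 14/26 = 53.8%, the skills-based format 25/56 = 44.6% → the hybrid format
Overall: the hybrid format 77/198 = 38.9%, the skills-based format 171/315 = 54.3% → the skills-based format
The hybrid format wins each industry group but the skills-based format wins overall — the comparison reverses. The hybrid format's applications skew toward finance, which has a lower base rate.

Yes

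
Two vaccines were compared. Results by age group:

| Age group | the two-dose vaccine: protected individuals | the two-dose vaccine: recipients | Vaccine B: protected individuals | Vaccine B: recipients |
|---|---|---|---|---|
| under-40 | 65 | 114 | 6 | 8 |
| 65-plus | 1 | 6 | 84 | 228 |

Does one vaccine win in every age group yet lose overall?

Yes

Under-40: the two-dose vaccine 65/114 = 57.0%, Vaccine B 6/8 = 75.0% → Vaccine B
65-plus: the two-dose vaccine 1/6 = 16.7%, Vaccine B 84/228 = 36.8% → Vaccine B
Overall: the two-dose vaccine 66/120 = 55.0%, Vaccine B 90/236 = 38.1% → the two-dose vaccine
Vaccine B wins each age group but the two-dose vaccine wins overall — the comparison reverses. Vaccine B's recipients skew toward 65-plus, which has a lower base rate.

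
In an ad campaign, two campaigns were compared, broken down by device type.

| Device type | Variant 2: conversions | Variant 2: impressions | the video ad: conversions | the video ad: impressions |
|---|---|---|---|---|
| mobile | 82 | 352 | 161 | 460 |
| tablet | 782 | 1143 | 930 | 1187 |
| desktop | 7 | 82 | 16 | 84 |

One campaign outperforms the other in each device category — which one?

Mobile: Variant 2 82/352 = 23.3%, the video ad 161/460 = 35.0% → the video ad
Tablet: Variant 2 782/1143 = 68.4%, the video ad 930/1187 = 78.3% → the video ad
Desktop: Variant 2 7/82 = 8.5%, the video ad 16/84 = 19.0% → the video ad
The video ad has the higher rate in all 3 groups.

the video ad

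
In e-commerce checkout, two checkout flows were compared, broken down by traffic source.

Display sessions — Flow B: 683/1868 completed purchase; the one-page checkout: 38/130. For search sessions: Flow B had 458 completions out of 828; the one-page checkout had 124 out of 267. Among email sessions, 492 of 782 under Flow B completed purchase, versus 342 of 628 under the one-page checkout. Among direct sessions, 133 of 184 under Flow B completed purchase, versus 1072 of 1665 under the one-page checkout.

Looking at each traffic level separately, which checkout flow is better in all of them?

Flow B

Display: Flow B 683/1868 = 36.6%, the one-page checkout 38/130 = 29.2% → Flow B
Search: Flow B 458/828 = 55.3%, the one-page checkout 124/267 = 46.4% → Flow B
Email: Flow B 492/782 = 62.9%, the one-page checkout 342/628 = 54.5% → Flow B
Direct: Flow B 133/184 = 72.3%, the one-page checkout 1072/1665 = 64.4% → Flow B
Flow B has the higher rate in all 4 groups.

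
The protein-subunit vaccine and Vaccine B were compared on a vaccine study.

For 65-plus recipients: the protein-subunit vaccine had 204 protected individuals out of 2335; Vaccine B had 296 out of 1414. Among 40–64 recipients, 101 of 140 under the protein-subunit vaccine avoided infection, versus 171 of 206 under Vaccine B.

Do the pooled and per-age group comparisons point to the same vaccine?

Yes

65-plus: the protein-subunit vaccine 204/2335 = 8.7%, Vaccine B 296/1414 = 20.9% → Vaccine B
40–64: the protein-subunit vaccine 101/140 = 72.1%, Vaccine B 171/206 = 83.0% → Vaccine B
Overall: the protein-subunit vaccine 305/2475 = 12.3%, Vaccine B 467/1620 = 28.8% → Vaccine B
Vaccine B wins overall and in every age group — no reversal.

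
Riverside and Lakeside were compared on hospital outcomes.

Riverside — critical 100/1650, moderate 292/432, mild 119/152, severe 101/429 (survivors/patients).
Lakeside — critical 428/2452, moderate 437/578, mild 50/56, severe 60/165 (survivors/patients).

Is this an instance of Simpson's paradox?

Critical: Riverside 100/1650 = 6.1%, Lakeside 428/2452 = 17.5% → Lakeside
Moderate: Riverside 292/432 = 67.6%, Lakeside 437/578 = 75.6% → Lakeside
Mild: Riverside 119/152 = 78.3%, Lakeside 50/56 = 89.3% → Lakeside
Severe: Riverside 101/429 = 23.5%, Lakeside 60/165 = 36.4% → Lakeside
Overall: Riverside 612/2663 = 23.0%, Lakeside 975/3251 = 30.0% → Lakeside
Lakeside wins overall and in every case group — no reversal.

No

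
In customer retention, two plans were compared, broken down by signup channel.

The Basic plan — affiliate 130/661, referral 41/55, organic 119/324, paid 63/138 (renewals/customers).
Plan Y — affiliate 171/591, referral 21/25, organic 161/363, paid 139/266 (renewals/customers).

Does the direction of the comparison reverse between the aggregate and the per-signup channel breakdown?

Affiliate: the Basic plan 130/661 = 19.7%, Plan Y 171/591 = 28.9% → Plan Y
Referral: the Basic plan 41/55 = 74.5%, Plan Y 21/25 = 84.0% → Plan Y
Organic: the Basic plan 119/324 = 36.7%, Plan Y 161/363 = 44.4% → Plan Y
Paid: the Basic plan 63/138 = 45.7%, Plan Y 139/266 = 52.3% → Plan Y
Overall: the Basic plan 353/1178 = 30.0%, Plan Y 492/1245 = 39.5% → Plan Y
Plan Y wins overall and in every signup group — no reversal.

No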